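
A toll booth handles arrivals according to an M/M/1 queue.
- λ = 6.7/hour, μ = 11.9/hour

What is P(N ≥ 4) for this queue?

ρ = λ/μ = 6.7/11.9 = 0.5630
P(N ≥ n) = ρⁿ
P(N ≥ 4) = 0.5630^4
P(N ≥ 4) = 0.1005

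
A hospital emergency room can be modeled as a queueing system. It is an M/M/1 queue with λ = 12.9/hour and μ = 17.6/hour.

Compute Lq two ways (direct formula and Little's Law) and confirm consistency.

Method 1 (direct): Lq = λ²/(μ(μ-λ)) = 166.41/(17.6 × 4.70) = 2.0117

Method 2 (Little's Law):
W = 1/(μ-λ) = 1/4.70 = 0.212766
Wq = W - 1/μ = 0.212766 - 0.0568182 = 0.155948
Lq = λWq = 12.9 × 0.155948 = 2.0117 ✔ (matches Method 1)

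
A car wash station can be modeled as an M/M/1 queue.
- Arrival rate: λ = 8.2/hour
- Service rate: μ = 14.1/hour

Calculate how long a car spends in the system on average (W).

First, compute utilization: ρ = λ/μ = 8.2/14.1 = 0.5816
For M/M/1: W = 1/(μ-λ)
W = 1/(14.1-8.2) = 1/5.90
W = 0.1695 hours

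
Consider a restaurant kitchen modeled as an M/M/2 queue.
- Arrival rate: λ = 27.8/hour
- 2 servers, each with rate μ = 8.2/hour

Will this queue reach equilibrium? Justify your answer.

Stability requires ρ = λ/(cμ) < 1
ρ = 27.8/(2 × 8.2) = 27.8/16.40 = 1.6951
Since 1.6951 ≥ 1, the system is UNSTABLE.
Need c > λ/μ = 27.8/8.2 = 3.39.
Minimum servers needed: c = 4.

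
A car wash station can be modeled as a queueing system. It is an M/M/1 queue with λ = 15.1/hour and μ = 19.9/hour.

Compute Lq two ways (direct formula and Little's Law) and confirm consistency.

Method 1 (direct): Lq = λ²/(μ(μ-λ)) = 228.01/(19.9 × 4.80) = 2.3870

Method 2 (Little's Law):
W = 1/(μ-λ) = 1/4.80 = 0.20833
Wq = W - 1/μ = 0.20833 - 0.050251 = 0.15808
Lq = λWq = 15.1 × 0.15808 = 2.3870 ✔ (matches Method 1)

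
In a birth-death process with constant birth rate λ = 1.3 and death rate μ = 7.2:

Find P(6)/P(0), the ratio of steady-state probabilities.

For constant rates: P(n)/P(0) = (λ/μ)^n
P(6)/P(0) = (1.3/7.2)^6 = 0.18056^6 = 0.00003465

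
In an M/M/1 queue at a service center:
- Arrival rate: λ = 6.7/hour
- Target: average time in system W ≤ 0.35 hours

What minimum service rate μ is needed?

For M/M/1: W = 1/(μ-λ)
Need W ≤ 0.35, so 1/(μ-λ) ≤ 0.35
μ - λ ≥ 1/0.35 = 2.8571
μ ≥ 6.7 + 2.8571 = 9.5571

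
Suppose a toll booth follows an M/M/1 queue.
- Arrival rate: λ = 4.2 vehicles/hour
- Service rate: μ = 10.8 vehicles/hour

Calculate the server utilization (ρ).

Server utilization: ρ = λ/μ
ρ = 4.2/10.8 = 0.3889
The server is busy 38.89% of the time.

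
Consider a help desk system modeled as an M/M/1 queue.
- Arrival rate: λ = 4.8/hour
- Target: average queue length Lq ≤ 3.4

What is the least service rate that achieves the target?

For M/M/1: Lq = λ²/(μ(μ-λ))
Need Lq ≤ 3.4, i.e. μ(μ-λ) ≥ λ²/3.4
μ² - 4.8μ - 23.04/3.4 ≥ 0  →  μ² - 4.8μ - 6.77647 ≥ 0
Quadratic formula (positive root): μ = [λ + √(λ² + 4×6.77647)]/2
Discriminant: 23.04 + 4×6.77647 = 50.1459, √50.1459 = 7.0814
μ ≥ (4.8 + 7.0814)/2 = 5.9407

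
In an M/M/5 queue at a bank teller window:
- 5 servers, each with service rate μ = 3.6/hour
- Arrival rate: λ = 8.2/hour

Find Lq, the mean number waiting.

Traffic intensity: ρ = λ/(cμ) = 8.2/(5×3.6) = 0.4556
Since ρ = 0.4556 < 1, system is stable.
Offered load a = λ/μ = cρ = 8.2/3.6 = 2.2778
P₀ = [ Σₙ₌₀^4 aⁿ/n! + a^5/(5!(1-ρ)) ]⁻¹
Σ = a^0/0! + a^1/1! + a^2/2! + a^3/3! + a^4/4! = 1.0000 + 2.2778 + 2.5941 + 1.9696 + 1.1216 = 8.9631
a^5/(5!(1-ρ)) = 61.3136/(120 × 0.54444) = 0.9385
P₀ = 1/(8.9631 + 0.9385) = 0.1010
Lq = P₀·a^5·ρ / (5!(1-ρ)²) = 0.100994 × 61.3136 × 0.455556 / (120 × 0.296420) = 0.07931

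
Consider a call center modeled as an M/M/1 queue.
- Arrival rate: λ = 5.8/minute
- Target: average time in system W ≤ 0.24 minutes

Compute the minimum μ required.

For M/M/1: W = 1/(μ-λ)
Need W ≤ 0.24, so 1/(μ-λ) ≤ 0.24
μ - λ ≥ 1/0.24 = 4.1667
μ ≥ 5.8 + 4.1667 = 9.9667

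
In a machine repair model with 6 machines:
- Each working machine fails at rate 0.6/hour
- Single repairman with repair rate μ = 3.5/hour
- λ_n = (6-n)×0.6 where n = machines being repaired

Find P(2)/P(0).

P(2)/P(0) = ∏_{i=0}^{2-1} λ_i/μ_{i+1}
= (6-0)×0.6/3.5 × (6-1)×0.6/3.5
= 0.8816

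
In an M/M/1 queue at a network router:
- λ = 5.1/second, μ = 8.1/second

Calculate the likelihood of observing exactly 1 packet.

ρ = λ/μ = 5.1/8.1 = 0.6296
P(n) = (1-ρ)ρⁿ
P(1) = (1-0.6296) × 0.6296^1
P(1) = 0.3704 × 0.6296
P(1) = 0.2332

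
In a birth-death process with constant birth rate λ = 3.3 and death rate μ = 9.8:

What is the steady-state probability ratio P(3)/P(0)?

For constant rates: P(n)/P(0) = (λ/μ)^n
P(3)/P(0) = (3.3/9.8)^3 = 0.33673^3 = 0.03818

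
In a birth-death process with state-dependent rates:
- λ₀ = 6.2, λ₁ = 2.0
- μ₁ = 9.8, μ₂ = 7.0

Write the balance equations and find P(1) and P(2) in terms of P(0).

Balance equations:
State 0: λ₀P₀ = μ₁P₁ → P₁ = (λ₀/μ₁)P₀ = (6.2/9.8)P₀ = 0.6327P₀
State 1: P₂ = (λ₀λ₁)/(μ₁μ₂)P₀ = (6.2×2.0)/(9.8×7.0)P₀ = 0.1808P₀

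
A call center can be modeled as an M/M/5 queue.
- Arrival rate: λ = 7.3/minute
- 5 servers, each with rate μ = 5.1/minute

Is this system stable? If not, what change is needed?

Stability requires ρ = λ/(cμ) < 1
ρ = 7.3/(5 × 5.1) = 7.3/25.50 = 0.2863
Since 0.2863 < 1, the system is STABLE.
The servers are busy 28.63% of the time.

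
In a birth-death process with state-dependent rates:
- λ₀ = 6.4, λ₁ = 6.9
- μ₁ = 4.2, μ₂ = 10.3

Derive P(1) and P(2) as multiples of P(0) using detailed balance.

Balance equations:
State 0: λ₀P₀ = μ₁P₁ → P₁ = (λ₀/μ₁)P₀ = (6.4/4.2)P₀ = 1.5238P₀
State 1: P₂ = (λ₀λ₁)/(μ₁μ₂)P₀ = (6.4×6.9)/(4.2×10.3)P₀ = 1.0208P₀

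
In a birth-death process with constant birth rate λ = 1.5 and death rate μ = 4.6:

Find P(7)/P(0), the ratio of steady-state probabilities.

For constant rates: P(n)/P(0) = (λ/μ)^n
P(7)/P(0) = (1.5/4.6)^7 = 0.326087^7 = 0.0003920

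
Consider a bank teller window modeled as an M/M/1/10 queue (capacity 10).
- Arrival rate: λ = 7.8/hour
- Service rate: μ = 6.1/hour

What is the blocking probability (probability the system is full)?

ρ = λ/μ = 7.8/6.1 = 1.27869
P₀ = (1-ρ)/(1-ρ^(K+1)) = (1-1.27869)/(1-1.27869^11) = -0.2787/-13.9423 = 0.01999
P_K = P₀×ρ^K = 0.01999 × 1.27869^10 = 0.01999 × 11.6856 = 0.2336
Blocking probability = 23.36%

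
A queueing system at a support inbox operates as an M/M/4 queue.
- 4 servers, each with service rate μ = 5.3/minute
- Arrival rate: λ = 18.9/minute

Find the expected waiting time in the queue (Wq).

Traffic intensity: ρ = λ/(cμ) = 18.9/(4×5.3) = 0.8915
Since ρ = 0.8915 < 1, system is stable.
Offered load a = λ/μ = cρ = 18.9/5.3 = 3.5660
P₀ = [ Σₙ₌₀^3 aⁿ/n! + a^4/(4!(1-ρ)) ]⁻¹
Σ = a^0/0! + a^1/1! + a^2/2! + a^3/3! = 1.0000 + 3.5660 + 6.3583 + 7.5580 = 18.4823
a^4/(4!(1-ρ)) = 161.7126/(24 × 0.1084906) = 62.1070
P₀ = 1/(18.4823 + 62.1070) = 0.01241
Lq = P₀·a^4·ρ / (4!(1-ρ)²) = 0.0124086 × 161.7126 × 0.891509 / (24 × 0.0117702) = 6.3328
Wq = Lq/λ = 6.3328/18.9 = 0.3351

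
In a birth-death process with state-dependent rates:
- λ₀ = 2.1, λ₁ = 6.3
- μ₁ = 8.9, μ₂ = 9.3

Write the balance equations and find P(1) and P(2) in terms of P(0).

Balance equations:
State 0: λ₀P₀ = μ₁P₁ → P₁ = (λ₀/μ₁)P₀ = (2.1/8.9)P₀ = 0.2360P₀
State 1: P₂ = (λ₀λ₁)/(μ₁μ₂)P₀ = (2.1×6.3)/(8.9×9.3)P₀ = 0.1598P₀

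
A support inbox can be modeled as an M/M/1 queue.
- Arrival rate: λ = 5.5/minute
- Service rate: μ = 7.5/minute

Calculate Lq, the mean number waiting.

ρ = λ/μ = 5.5/7.5 = 0.7333
For M/M/1: Lq = λ²/(μ(μ-λ))
Lq = 30.25/(7.5 × 2.00)
Lq = 2.0167 emails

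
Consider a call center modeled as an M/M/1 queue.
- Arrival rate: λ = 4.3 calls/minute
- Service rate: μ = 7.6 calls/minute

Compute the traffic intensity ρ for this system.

Server utilization: ρ = λ/μ
ρ = 4.3/7.6 = 0.5658
The server is busy 56.58% of the time.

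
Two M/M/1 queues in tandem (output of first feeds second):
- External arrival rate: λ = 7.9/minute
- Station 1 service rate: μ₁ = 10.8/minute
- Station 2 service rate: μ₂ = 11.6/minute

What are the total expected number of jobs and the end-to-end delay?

By Jackson's theorem, each station behaves as independent M/M/1.
Station 1: ρ₁ = 7.9/10.8 = 0.7315, L₁ = ρ₁/(1-ρ₁) = λ/(μ₁-λ) = 7.9/2.90 = 2.72414
Station 2: ρ₂ = 7.9/11.6 = 0.6810, L₂ = ρ₂/(1-ρ₂) = λ/(μ₂-λ) = 7.9/3.70 = 2.13514
Total: L = L₁ + L₂ = 2.72414 + 2.13514 = 4.8593
W = L/λ = 4.8593/7.9 = 0.6151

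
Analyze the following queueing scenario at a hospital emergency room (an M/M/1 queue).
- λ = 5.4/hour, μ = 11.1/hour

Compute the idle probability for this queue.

ρ = λ/μ = 5.4/11.1 = 0.4865
P(0) = 1 - ρ = 1 - 0.4865 = 0.5135
The server is idle 51.35% of the time.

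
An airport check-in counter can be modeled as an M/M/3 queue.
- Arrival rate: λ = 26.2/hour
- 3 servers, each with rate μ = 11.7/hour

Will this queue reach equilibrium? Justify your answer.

Stability requires ρ = λ/(cμ) < 1
ρ = 26.2/(3 × 11.7) = 26.2/35.10 = 0.7464
Since 0.7464 < 1, the system is STABLE.
The servers are busy 74.64% of the time.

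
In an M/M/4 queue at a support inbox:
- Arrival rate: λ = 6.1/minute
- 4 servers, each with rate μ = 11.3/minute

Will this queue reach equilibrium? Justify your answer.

Stability requires ρ = λ/(cμ) < 1
ρ = 6.1/(4 × 11.3) = 6.1/45.20 = 0.1350
Since 0.1350 < 1, the system is STABLE.
The servers are busy 13.50% of the time.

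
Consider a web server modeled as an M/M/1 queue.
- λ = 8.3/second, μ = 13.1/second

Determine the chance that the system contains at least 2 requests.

ρ = λ/μ = 8.3/13.1 = 0.6336
P(N ≥ n) = ρⁿ
P(N ≥ 2) = 0.6336^2
P(N ≥ 2) = 0.4014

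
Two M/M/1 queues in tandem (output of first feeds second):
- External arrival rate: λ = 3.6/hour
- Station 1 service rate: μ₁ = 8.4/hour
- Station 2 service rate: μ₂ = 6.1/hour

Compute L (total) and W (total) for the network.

By Jackson's theorem, each station behaves as independent M/M/1.
Station 1: ρ₁ = 3.6/8.4 = 0.4286, L₁ = ρ₁/(1-ρ₁) = λ/(μ₁-λ) = 3.6/4.80 = 0.7500
Station 2: ρ₂ = 3.6/6.1 = 0.5902, L₂ = ρ₂/(1-ρ₂) = λ/(μ₂-λ) = 3.6/2.50 = 1.4400
Total: L = L₁ + L₂ = 0.7500 + 1.4400 = 2.1900
W = L/λ = 2.1900/3.6 = 0.6083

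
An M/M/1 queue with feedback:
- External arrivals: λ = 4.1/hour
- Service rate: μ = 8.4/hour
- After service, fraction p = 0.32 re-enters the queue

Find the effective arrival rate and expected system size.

Effective arrival rate: λ_eff = λ/(1-p) = 4.1/(1-0.32) = 4.1/0.68 = 6.02941
ρ = λ_eff/μ = 6.02941/8.4 = 0.717787
L = ρ/(1-ρ) = 0.717787/(1-0.717787) = 2.5434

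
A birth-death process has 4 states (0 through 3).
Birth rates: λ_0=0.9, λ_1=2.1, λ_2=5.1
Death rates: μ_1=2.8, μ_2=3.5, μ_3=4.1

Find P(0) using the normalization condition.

Ratios P(n)/P(0) = (λ₀···λₙ₋₁)/(μ₁···μₙ):
P(1)/P(0) = (0.9)/(2.8) = 0.3214
P(2)/P(0) = (0.9×2.1)/(2.8×3.5) = 0.1929
P(3)/P(0) = (0.9×2.1×5.1)/(2.8×3.5×4.1) = 0.2399

Normalization: ∑ P(n) = 1
P(0) × (1.0000 + 0.3214 + 0.1929 + 0.2399) = 1
P(0) × 1.7542 = 1
P(0) = 1/1.7542 = 0.5701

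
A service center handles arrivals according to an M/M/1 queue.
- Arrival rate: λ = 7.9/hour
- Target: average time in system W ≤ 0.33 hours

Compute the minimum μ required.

For M/M/1: W = 1/(μ-λ)
Need W ≤ 0.33, so 1/(μ-λ) ≤ 0.33
μ - λ ≥ 1/0.33 = 3.0303
μ ≥ 7.9 + 3.0303 = 10.9303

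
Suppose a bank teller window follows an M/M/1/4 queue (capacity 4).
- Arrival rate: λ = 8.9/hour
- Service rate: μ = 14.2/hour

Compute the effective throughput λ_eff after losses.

ρ = λ/μ = 8.9/14.2 = 0.62676
P₀ = (1-ρ)/(1-ρ^(K+1)) = (1-0.62676)/(1-0.62676^5) = 0.3732/0.9033 = 0.4132
P_K = P₀×ρ^K = 0.4132 × 0.62676^4 = 0.4132 × 0.1543 = 0.06376
λ_eff = λ(1-P_K) = 8.9 × (1 - 0.06376) = 8.9 × 0.93624 = 8.3325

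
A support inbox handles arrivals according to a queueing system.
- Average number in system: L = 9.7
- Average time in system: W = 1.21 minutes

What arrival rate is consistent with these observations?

Little's Law: L = λW, so λ = L/W
λ = 9.7/1.21 = 8.0165 emails/minute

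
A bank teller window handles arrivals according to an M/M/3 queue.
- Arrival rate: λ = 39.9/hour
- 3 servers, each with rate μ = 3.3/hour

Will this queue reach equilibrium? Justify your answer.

Stability requires ρ = λ/(cμ) < 1
ρ = 39.9/(3 × 3.3) = 39.9/9.90 = 4.0303
Since 4.0303 ≥ 1, the system is UNSTABLE.
Need c > λ/μ = 39.9/3.3 = 12.09.
Minimum servers needed: c = 13.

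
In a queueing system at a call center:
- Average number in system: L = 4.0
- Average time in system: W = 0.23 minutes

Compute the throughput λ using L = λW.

Little's Law: L = λW, so λ = L/W
λ = 4.0/0.23 = 17.3913 calls/minute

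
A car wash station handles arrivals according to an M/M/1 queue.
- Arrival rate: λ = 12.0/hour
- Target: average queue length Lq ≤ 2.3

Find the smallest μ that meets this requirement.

For M/M/1: Lq = λ²/(μ(μ-λ))
Need Lq ≤ 2.3, i.e. μ(μ-λ) ≥ λ²/2.3
μ² - 12.0μ - 144.00/2.3 ≥ 0  →  μ² - 12.0μ - 62.6087 ≥ 0
Quadratic formula (positive root): μ = [λ + √(λ² + 4×62.6087)]/2
Discriminant: 144.00 + 4×62.6087 = 394.4348, √394.4348 = 19.8604
μ ≥ (12.0 + 19.8604)/2 = 15.9302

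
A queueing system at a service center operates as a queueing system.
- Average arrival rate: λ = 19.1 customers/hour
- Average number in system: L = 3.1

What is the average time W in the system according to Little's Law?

Little's Law: L = λW, so W = L/λ
W = 3.1/19.1 = 0.1623 hours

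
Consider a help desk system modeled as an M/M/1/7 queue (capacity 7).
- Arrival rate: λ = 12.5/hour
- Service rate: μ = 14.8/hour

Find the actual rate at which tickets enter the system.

ρ = λ/μ = 12.5/14.8 = 0.84459
P₀ = (1-ρ)/(1-ρ^(K+1)) = (1-0.84459)/(1-0.84459^8) = 0.1554/0.7411 = 0.2097
P_K = P₀×ρ^K = 0.2097 × 0.84459^7 = 0.2097 × 0.3066 = 0.06429
λ_eff = λ(1-P_K) = 12.5 × (1 - 0.06429) = 12.5 × 0.93571 = 11.6964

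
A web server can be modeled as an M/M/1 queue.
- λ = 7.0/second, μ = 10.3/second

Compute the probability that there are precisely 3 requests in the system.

ρ = λ/μ = 7.0/10.3 = 0.6796
P(n) = (1-ρ)ρⁿ
P(3) = (1-0.6796) × 0.6796^3
P(3) = 0.3204 × 0.3139
P(3) = 0.1006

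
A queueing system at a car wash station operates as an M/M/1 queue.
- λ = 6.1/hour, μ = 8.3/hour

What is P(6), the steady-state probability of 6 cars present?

ρ = λ/μ = 6.1/8.3 = 0.73494
P(n) = (1-ρ)ρⁿ
P(6) = (1-0.73494) × 0.73494^6
P(6) = 0.26506 × 0.15758
P(6) = 0.04177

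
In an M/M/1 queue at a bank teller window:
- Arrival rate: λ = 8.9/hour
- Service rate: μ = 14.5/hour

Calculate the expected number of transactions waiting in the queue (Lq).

ρ = λ/μ = 8.9/14.5 = 0.6138
For M/M/1: Lq = λ²/(μ(μ-λ))
Lq = 79.21/(14.5 × 5.60)
Lq = 0.9755 transactions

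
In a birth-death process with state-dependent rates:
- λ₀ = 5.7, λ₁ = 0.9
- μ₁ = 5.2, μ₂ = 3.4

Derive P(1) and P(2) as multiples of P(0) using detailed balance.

Balance equations:
State 0: λ₀P₀ = μ₁P₁ → P₁ = (λ₀/μ₁)P₀ = (5.7/5.2)P₀ = 1.0962P₀
State 1: P₂ = (λ₀λ₁)/(μ₁μ₂)P₀ = (5.7×0.9)/(5.2×3.4)P₀ = 0.2902P₀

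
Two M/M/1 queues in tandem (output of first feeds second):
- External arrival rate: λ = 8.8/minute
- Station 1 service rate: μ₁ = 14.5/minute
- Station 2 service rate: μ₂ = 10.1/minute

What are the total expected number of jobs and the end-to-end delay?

By Jackson's theorem, each station behaves as independent M/M/1.
Station 1: ρ₁ = 8.8/14.5 = 0.6069, L₁ = ρ₁/(1-ρ₁) = λ/(μ₁-λ) = 8.8/5.70 = 1.5439
Station 2: ρ₂ = 8.8/10.1 = 0.8713, L₂ = ρ₂/(1-ρ₂) = λ/(μ₂-λ) = 8.8/1.30 = 6.7692
Total: L = L₁ + L₂ = 1.5439 + 6.7692 = 8.3131
W = L/λ = 8.3131/8.8 = 0.9447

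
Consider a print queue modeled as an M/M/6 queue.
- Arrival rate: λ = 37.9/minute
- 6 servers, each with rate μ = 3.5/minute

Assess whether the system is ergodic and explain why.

Stability requires ρ = λ/(cμ) < 1
ρ = 37.9/(6 × 3.5) = 37.9/21.00 = 1.8048
Since 1.8048 ≥ 1, the system is UNSTABLE.
Need c > λ/μ = 37.9/3.5 = 10.83.
Minimum servers needed: c = 11.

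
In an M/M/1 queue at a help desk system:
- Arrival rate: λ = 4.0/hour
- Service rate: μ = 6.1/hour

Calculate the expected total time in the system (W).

First, compute utilization: ρ = λ/μ = 4.0/6.1 = 0.6557
For M/M/1: W = 1/(μ-λ)
W = 1/(6.1-4.0) = 1/2.10
W = 0.4762 hours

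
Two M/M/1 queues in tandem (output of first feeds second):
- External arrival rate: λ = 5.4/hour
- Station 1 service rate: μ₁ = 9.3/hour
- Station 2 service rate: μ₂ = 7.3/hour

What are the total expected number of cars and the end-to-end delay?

By Jackson's theorem, each station behaves as independent M/M/1.
Station 1: ρ₁ = 5.4/9.3 = 0.5806, L₁ = ρ₁/(1-ρ₁) = λ/(μ₁-λ) = 5.4/3.90 = 1.3846
Station 2: ρ₂ = 5.4/7.3 = 0.7397, L₂ = ρ₂/(1-ρ₂) = λ/(μ₂-λ) = 5.4/1.90 = 2.8421
Total: L = L₁ + L₂ = 1.3846 + 2.8421 = 4.2267
W = L/λ = 4.2267/5.4 = 0.7827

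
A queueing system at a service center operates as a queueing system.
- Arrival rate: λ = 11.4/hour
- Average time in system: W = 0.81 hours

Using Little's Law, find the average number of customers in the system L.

Little's Law: L = λW
L = 11.4 × 0.81 = 9.2340 customers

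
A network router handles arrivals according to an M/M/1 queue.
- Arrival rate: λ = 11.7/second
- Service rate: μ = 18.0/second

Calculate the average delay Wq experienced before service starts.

First, compute utilization: ρ = λ/μ = 11.7/18.0 = 0.6500
For M/M/1: Wq = λ/(μ(μ-λ))
Wq = 11.7/(18.0 × (18.0-11.7))
Wq = 11.7/(18.0 × 6.30)
Wq = 0.1032 seconds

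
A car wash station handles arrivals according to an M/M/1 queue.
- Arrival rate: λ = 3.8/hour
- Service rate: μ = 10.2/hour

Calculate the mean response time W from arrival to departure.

First, compute utilization: ρ = λ/μ = 3.8/10.2 = 0.3725
For M/M/1: W = 1/(μ-λ)
W = 1/(10.2-3.8) = 1/6.40
W = 0.1562 hours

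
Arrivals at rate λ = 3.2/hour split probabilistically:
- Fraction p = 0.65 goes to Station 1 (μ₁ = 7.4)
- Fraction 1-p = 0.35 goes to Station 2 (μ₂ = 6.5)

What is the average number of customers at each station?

Effective rates: λ₁ = 3.2×0.65 = 2.08, λ₂ = 3.2×0.35 = 1.12
Station 1: ρ₁ = 2.08/7.4 = 0.2811, L₁ = ρ₁/(1-ρ₁) = 0.2811/(1-0.2811) = 0.3910
Station 2: ρ₂ = 1.12/6.5 = 0.1723, L₂ = ρ₂/(1-ρ₂) = 0.1723/(1-0.1723) = 0.2082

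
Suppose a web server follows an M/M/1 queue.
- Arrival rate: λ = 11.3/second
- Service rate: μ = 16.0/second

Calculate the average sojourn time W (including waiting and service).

First, compute utilization: ρ = λ/μ = 11.3/16.0 = 0.7063
For M/M/1: W = 1/(μ-λ)
W = 1/(16.0-11.3) = 1/4.70
W = 0.2128 seconds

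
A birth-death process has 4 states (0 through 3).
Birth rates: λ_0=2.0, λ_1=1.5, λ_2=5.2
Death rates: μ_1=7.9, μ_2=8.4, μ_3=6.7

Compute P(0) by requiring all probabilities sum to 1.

Ratios P(n)/P(0) = (λ₀···λₙ₋₁)/(μ₁···μₙ):
P(1)/P(0) = (2.0)/(7.9) = 0.2532
P(2)/P(0) = (2.0×1.5)/(7.9×8.4) = 0.04521
P(3)/P(0) = (2.0×1.5×5.2)/(7.9×8.4×6.7) = 0.03509

Normalization: ∑ P(n) = 1
P(0) × (1.0000 + 0.2532 + 0.04521 + 0.03509) = 1
P(0) × 1.3335 = 1
P(0) = 1/1.3335 = 0.7499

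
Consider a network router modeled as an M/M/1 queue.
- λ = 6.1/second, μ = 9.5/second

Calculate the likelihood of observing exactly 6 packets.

ρ = λ/μ = 6.1/9.5 = 0.6421
P(n) = (1-ρ)ρⁿ
P(6) = (1-0.6421) × 0.6421^6
P(6) = 0.3579 × 0.07008
P(6) = 0.02508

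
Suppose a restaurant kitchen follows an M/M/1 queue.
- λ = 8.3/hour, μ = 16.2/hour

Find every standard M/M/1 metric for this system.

Step 1: ρ = λ/μ = 8.3/16.2 = 0.5123
Step 2: L = λ/(μ-λ) = 8.3/7.90 = 1.0506
Step 3: Lq = λ²/(μ(μ-λ)) = 68.89/(16.2×7.90) = 0.5383
Step 4: W = 1/(μ-λ) = 1/7.90 = 0.12658
Step 5: Wq = λ/(μ(μ-λ)) = 8.3/(16.2×7.90) = 0.06485
Step 6: P(0) = 1-ρ = 0.4877
Verify: L = λW = 8.3×0.12658 = 1.0506 ✔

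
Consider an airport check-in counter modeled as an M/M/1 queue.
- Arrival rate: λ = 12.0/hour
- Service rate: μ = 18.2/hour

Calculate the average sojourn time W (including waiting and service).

First, compute utilization: ρ = λ/μ = 12.0/18.2 = 0.6593
For M/M/1: W = 1/(μ-λ)
W = 1/(18.2-12.0) = 1/6.20
W = 0.1613 hours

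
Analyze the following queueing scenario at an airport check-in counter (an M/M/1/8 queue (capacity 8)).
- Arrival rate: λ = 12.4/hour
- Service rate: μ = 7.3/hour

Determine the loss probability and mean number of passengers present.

ρ = λ/μ = 12.4/7.3 = 1.69863
P₀ = (1-ρ)/(1-ρ^(K+1)) = (1-1.69863)/(1-1.69863^9) = -0.6986/-116.7305 = 0.005985
P_K = P₀×ρ^K = 0.005985 × 1.69863^8 = 0.005985 × 69.3091 = 0.4148
Blocking probability P_8 = 0.4148 (41.48%)
L = ρ[1 - (K+1)ρ^K + Kρ^(K+1)] / [(1-ρ)(1-ρ^(K+1))]
L = 1.69863 × (1 - 9×69.3091 + 8×117.7305) / ((1 - 1.69863) × (1 - 117.7305)) = 6.6457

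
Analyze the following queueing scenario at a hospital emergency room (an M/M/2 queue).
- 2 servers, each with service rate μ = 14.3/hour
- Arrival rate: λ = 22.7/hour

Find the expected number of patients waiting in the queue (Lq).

Traffic intensity: ρ = λ/(cμ) = 22.7/(2×14.3) = 0.7937
Since ρ = 0.7937 < 1, system is stable.
Offered load a = λ/μ = cρ = 22.7/14.3 = 1.5874
P₀ = [ Σₙ₌₀^1 aⁿ/n! + a^2/(2!(1-ρ)) ]⁻¹
Σ = a^0/0! + a^1/1! = 1.0000 + 1.5874 = 2.5874
a^2/(2!(1-ρ)) = 2.51988/(2 × 0.206294) = 6.1075
P₀ = 1/(2.5874 + 6.1075) = 0.1150
Lq = P₀·a^2·ρ / (2!(1-ρ)²) = 0.115010 × 2.51988 × 0.793706 / (2 × 0.0425571) = 2.7025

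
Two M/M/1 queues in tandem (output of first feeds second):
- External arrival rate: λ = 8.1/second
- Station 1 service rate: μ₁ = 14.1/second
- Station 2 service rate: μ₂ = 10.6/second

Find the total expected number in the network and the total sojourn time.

By Jackson's theorem, each station behaves as independent M/M/1.
Station 1: ρ₁ = 8.1/14.1 = 0.5745, L₁ = ρ₁/(1-ρ₁) = λ/(μ₁-λ) = 8.1/6.00 = 1.3500
Station 2: ρ₂ = 8.1/10.6 = 0.7642, L₂ = ρ₂/(1-ρ₂) = λ/(μ₂-λ) = 8.1/2.50 = 3.2400
Total: L = L₁ + L₂ = 1.3500 + 3.2400 = 4.5900
W = L/λ = 4.5900/8.1 = 0.5667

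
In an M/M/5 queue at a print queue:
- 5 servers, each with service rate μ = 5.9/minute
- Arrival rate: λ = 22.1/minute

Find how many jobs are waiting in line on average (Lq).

Traffic intensity: ρ = λ/(cμ) = 22.1/(5×5.9) = 0.7492
Since ρ = 0.7492 < 1, system is stable.
Offered load a = λ/μ = cρ = 22.1/5.9 = 3.7458
P₀ = [ Σₙ₌₀^4 aⁿ/n! + a^5/(5!(1-ρ)) ]⁻¹
Σ = a^0/0! + a^1/1! + a^2/2! + a^3/3! + a^4/4! = 1.00000 + 3.74576 + 7.01537 + 8.75930 + 8.20257 = 28.7230
a^5/(5!(1-ρ)) = 737.3969/(120 × 0.250847) = 24.4969
P₀ = 1/(28.7230 + 24.4969) = 0.01879
Lq = P₀·a^5·ρ / (5!(1-ρ)²) = 0.018790 × 737.3969 × 0.74915 / (120 × 0.062924) = 1.3747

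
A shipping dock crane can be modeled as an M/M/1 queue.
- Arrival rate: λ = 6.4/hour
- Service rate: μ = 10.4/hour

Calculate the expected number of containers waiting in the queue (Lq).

ρ = λ/μ = 6.4/10.4 = 0.6154
For M/M/1: Lq = λ²/(μ(μ-λ))
Lq = 40.96/(10.4 × 4.00)
Lq = 0.9846 containers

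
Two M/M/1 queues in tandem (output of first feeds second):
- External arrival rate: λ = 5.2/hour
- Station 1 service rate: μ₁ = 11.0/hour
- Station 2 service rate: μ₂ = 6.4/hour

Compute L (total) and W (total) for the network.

By Jackson's theorem, each station behaves as independent M/M/1.
Station 1: ρ₁ = 5.2/11.0 = 0.4727, L₁ = ρ₁/(1-ρ₁) = λ/(μ₁-λ) = 5.2/5.80 = 0.8966
Station 2: ρ₂ = 5.2/6.4 = 0.8125, L₂ = ρ₂/(1-ρ₂) = λ/(μ₂-λ) = 5.2/1.20 = 4.3333
Total: L = L₁ + L₂ = 0.8966 + 4.3333 = 5.2299
W = L/λ = 5.2299/5.2 = 1.0057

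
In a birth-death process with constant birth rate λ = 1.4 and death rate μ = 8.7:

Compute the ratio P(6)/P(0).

For constant rates: P(n)/P(0) = (λ/μ)^n
P(6)/P(0) = (1.4/8.7)^6 = 0.16092^6 = 0.00001736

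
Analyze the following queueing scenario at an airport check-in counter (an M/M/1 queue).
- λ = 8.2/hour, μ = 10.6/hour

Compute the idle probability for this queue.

ρ = λ/μ = 8.2/10.6 = 0.7736
P(0) = 1 - ρ = 1 - 0.7736 = 0.2264
The server is idle 22.64% of the time.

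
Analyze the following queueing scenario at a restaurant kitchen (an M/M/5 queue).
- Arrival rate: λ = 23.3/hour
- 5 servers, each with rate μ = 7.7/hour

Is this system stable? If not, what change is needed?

Stability requires ρ = λ/(cμ) < 1
ρ = 23.3/(5 × 7.7) = 23.3/38.50 = 0.6052
Since 0.6052 < 1, the system is STABLE.
The servers are busy 60.52% of the time.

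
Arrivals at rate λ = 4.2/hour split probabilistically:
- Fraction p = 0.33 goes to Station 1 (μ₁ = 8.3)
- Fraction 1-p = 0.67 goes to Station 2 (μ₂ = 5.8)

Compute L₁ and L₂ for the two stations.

Effective rates: λ₁ = 4.2×0.33 = 1.386, λ₂ = 4.2×0.67 = 2.814
Station 1: ρ₁ = 1.386/8.3 = 0.1670, L₁ = ρ₁/(1-ρ₁) = 0.1670/(1-0.1670) = 0.2005
Station 2: ρ₂ = 2.814/5.8 = 0.48517, L₂ = ρ₂/(1-ρ₂) = 0.48517/(1-0.48517) = 0.9424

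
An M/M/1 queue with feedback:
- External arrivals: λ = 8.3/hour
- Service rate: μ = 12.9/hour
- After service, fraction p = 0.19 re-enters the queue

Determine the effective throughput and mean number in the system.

Effective arrival rate: λ_eff = λ/(1-p) = 8.3/(1-0.19) = 8.3/0.81 = 10.24691
ρ = λ_eff/μ = 10.24691/12.9 = 0.794334
L = ρ/(1-ρ) = 0.794334/(1-0.794334) = 3.8623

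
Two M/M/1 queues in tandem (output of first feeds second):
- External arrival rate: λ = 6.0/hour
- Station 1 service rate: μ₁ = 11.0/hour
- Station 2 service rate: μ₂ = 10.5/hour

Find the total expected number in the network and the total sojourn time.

By Jackson's theorem, each station behaves as independent M/M/1.
Station 1: ρ₁ = 6.0/11.0 = 0.5455, L₁ = ρ₁/(1-ρ₁) = λ/(μ₁-λ) = 6.0/5.00 = 1.2000
Station 2: ρ₂ = 6.0/10.5 = 0.5714, L₂ = ρ₂/(1-ρ₂) = λ/(μ₂-λ) = 6.0/4.50 = 1.3333
Total: L = L₁ + L₂ = 1.2000 + 1.3333 = 2.5333
W = L/λ = 2.5333/6.0 = 0.4222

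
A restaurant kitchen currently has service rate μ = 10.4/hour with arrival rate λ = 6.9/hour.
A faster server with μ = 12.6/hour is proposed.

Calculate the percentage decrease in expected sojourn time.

System 1: ρ₁ = 6.9/10.4 = 0.6635, W₁ = 1/(10.4-6.9) = 0.28571
System 2: ρ₂ = 6.9/12.6 = 0.5476, W₂ = 1/(12.6-6.9) = 0.17544
Improvement: (W₁-W₂)/W₁ = (0.28571-0.17544)/0.28571 = 38.60%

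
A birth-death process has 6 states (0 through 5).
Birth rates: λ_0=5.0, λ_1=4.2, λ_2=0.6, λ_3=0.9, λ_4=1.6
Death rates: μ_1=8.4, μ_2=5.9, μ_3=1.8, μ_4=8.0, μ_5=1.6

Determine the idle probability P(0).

Ratios P(n)/P(0) = (λ₀···λₙ₋₁)/(μ₁···μₙ):
P(1)/P(0) = (5.0)/(8.4) = 0.59524
P(2)/P(0) = (5.0×4.2)/(8.4×5.9) = 0.42373
P(3)/P(0) = (5.0×4.2×0.6)/(8.4×5.9×1.8) = 0.14124
P(4)/P(0) = (5.0×4.2×0.6×0.9)/(8.4×5.9×1.8×8.0) = 0.015890
P(5)/P(0) = (5.0×4.2×0.6×0.9×1.6)/(8.4×5.9×1.8×8.0×1.6) = 0.015890

Normalization: ∑ P(n) = 1
P(0) × (1.0000 + 0.59524 + 0.42373 + 0.14124 + 0.015890 + 0.015890) = 1
P(0) × 2.1920 = 1
P(0) = 1/2.1920 = 0.4562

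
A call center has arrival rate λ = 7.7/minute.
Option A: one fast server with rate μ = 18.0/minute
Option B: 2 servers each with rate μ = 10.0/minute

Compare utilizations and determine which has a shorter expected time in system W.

Option A: single server μ = 18.0 (M/M/1)
  ρ_A = 7.7/18.0 = 0.4278
  W_A = 1/(μ-λ) = 1/(18.0-7.7) = 1/10.30 = 0.09709

Option B: 2 servers μ = 10.0 (M/M/2)
  ρ_B = λ/(cμ) = 7.7/(2×10.0) = 0.3850
  Offered load a = λ/μ = cρ = 7.7/10.0 = 0.7700
  P₀ = [ Σₙ₌₀^1 aⁿ/n! + a^2/(2!(1-ρ)) ]⁻¹
  Σ = a^0/0! + a^1/1! = 1.0000 + 0.7700 = 1.7700
  a^2/(2!(1-ρ)) = 0.5929/(2 × 0.6150) = 0.4820
  P₀ = 1/(1.7700 + 0.4820) = 0.4440
  Lq = P₀·a^2·ρ / (2!(1-ρ)²) = 0.4440 × 0.5929 × 0.3850 / (2 × 0.3782) = 0.1340
  Wq_B = Lq/λ = 0.1340/7.7 = 0.01740
  W_B = Wq_B + 1/μ = 0.01740 + 0.1000 = 0.1174

Since W_A = 0.09709 < W_B = 0.1174, Option A (single fast server) has the shorter time in system.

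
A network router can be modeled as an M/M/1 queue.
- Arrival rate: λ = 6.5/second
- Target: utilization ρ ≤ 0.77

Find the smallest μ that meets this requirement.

ρ = λ/μ, so μ = λ/ρ
μ ≥ 6.5/0.77 = 8.4416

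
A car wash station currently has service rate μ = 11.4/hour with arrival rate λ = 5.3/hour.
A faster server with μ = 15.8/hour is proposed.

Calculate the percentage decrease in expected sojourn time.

System 1: ρ₁ = 5.3/11.4 = 0.4649, W₁ = 1/(11.4-5.3) = 0.16393
System 2: ρ₂ = 5.3/15.8 = 0.3354, W₂ = 1/(15.8-5.3) = 0.095238
Improvement: (W₁-W₂)/W₁ = (0.16393-0.095238)/0.16393 = 41.90%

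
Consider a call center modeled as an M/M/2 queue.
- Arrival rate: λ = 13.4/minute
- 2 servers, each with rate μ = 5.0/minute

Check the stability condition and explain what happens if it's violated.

Stability requires ρ = λ/(cμ) < 1
ρ = 13.4/(2 × 5.0) = 13.4/10.00 = 1.3400
Since 1.3400 ≥ 1, the system is UNSTABLE.
Need c > λ/μ = 13.4/5.0 = 2.68.
Minimum servers needed: c = 3.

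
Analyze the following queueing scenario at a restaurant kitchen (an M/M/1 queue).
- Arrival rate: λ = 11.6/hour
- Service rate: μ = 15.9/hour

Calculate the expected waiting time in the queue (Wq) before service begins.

First, compute utilization: ρ = λ/μ = 11.6/15.9 = 0.7296
For M/M/1: Wq = λ/(μ(μ-λ))
Wq = 11.6/(15.9 × (15.9-11.6))
Wq = 11.6/(15.9 × 4.30)
Wq = 0.1697 hours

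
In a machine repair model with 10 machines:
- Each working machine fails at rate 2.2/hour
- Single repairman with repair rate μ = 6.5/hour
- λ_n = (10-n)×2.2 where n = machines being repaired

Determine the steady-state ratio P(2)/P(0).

P(2)/P(0) = ∏_{i=0}^{2-1} λ_i/μ_{i+1}
= (10-0)×2.2/6.5 × (10-1)×2.2/6.5
= 10.3101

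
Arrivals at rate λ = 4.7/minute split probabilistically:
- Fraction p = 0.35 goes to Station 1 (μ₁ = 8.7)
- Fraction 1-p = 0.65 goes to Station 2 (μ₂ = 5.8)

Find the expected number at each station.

Effective rates: λ₁ = 4.7×0.35 = 1.645, λ₂ = 4.7×0.65 = 3.055
Station 1: ρ₁ = 1.645/8.7 = 0.1891, L₁ = ρ₁/(1-ρ₁) = 0.1891/(1-0.1891) = 0.2332
Station 2: ρ₂ = 3.055/5.8 = 0.52672, L₂ = ρ₂/(1-ρ₂) = 0.52672/(1-0.52672) = 1.1129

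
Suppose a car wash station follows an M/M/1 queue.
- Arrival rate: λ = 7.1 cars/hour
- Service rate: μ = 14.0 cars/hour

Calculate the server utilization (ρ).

Server utilization: ρ = λ/μ
ρ = 7.1/14.0 = 0.5071
The server is busy 50.71% of the time.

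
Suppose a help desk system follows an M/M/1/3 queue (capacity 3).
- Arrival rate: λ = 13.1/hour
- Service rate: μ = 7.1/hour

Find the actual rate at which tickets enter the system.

ρ = λ/μ = 13.1/7.1 = 1.84507
P₀ = (1-ρ)/(1-ρ^(K+1)) = (1-1.84507)/(1-1.84507^4) = -0.8451/-10.5891 = 0.07981
P_K = P₀×ρ^K = 0.07981 × 1.84507^3 = 0.07981 × 6.2811 = 0.5013
λ_eff = λ(1-P_K) = 13.1 × (1 - 0.50127) = 13.1 × 0.49873 = 6.5334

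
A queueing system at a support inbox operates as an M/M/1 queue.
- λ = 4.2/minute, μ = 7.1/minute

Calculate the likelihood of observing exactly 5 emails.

ρ = λ/μ = 4.2/7.1 = 0.59155
P(n) = (1-ρ)ρⁿ
P(5) = (1-0.59155) × 0.59155^5
P(5) = 0.40845 × 0.072436
P(5) = 0.02959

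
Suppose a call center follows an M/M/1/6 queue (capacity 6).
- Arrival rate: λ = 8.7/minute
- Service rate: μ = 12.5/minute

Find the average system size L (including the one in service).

ρ = λ/μ = 8.7/12.5 = 0.6960
P₀ = (1-ρ)/(1-ρ^(K+1)) = (1-0.6960)/(1-0.6960^7) = 0.3040/0.9209 = 0.3301
P_K = P₀×ρ^K = 0.3301 × 0.6960^6 = 0.3301 × 0.1137 = 0.03753
L = ρ[1 - (K+1)ρ^K + Kρ^(K+1)] / [(1-ρ)(1-ρ^(K+1))]
L = 0.6960 × (1 - 7×0.11367 + 6×0.079116) / ((1 - 0.6960) × (1 - 0.079116)) = 1.6881 calls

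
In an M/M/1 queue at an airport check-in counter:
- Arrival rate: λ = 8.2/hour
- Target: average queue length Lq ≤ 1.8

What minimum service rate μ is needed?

For M/M/1: Lq = λ²/(μ(μ-λ))
Need Lq ≤ 1.8, i.e. μ(μ-λ) ≥ λ²/1.8
μ² - 8.2μ - 67.24/1.8 ≥ 0  →  μ² - 8.2μ - 37.355556 ≥ 0
Quadratic formula (positive root): μ = [λ + √(λ² + 4×37.355556)]/2
Discriminant: 67.24 + 4×37.355556 = 216.66222, √216.66222 = 14.7195
μ ≥ (8.2 + 14.7195)/2 = 11.4597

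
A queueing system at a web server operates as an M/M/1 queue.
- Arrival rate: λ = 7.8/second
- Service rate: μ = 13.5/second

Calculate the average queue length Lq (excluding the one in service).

ρ = λ/μ = 7.8/13.5 = 0.5778
For M/M/1: Lq = λ²/(μ(μ-λ))
Lq = 60.84/(13.5 × 5.70)
Lq = 0.7906 requests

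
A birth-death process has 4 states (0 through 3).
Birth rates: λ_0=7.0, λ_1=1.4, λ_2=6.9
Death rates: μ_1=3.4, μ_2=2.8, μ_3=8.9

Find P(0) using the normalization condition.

Ratios P(n)/P(0) = (λ₀···λₙ₋₁)/(μ₁···μₙ):
P(1)/P(0) = (7.0)/(3.4) = 2.0588
P(2)/P(0) = (7.0×1.4)/(3.4×2.8) = 1.0294
P(3)/P(0) = (7.0×1.4×6.9)/(3.4×2.8×8.9) = 0.7981

Normalization: ∑ P(n) = 1
P(0) × (1.0000 + 2.0588 + 1.0294 + 0.7981) = 1
P(0) × 4.8863 = 1
P(0) = 1/4.8863 = 0.2047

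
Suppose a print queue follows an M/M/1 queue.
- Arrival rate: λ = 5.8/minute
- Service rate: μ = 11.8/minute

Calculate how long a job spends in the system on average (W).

First, compute utilization: ρ = λ/μ = 5.8/11.8 = 0.4915
For M/M/1: W = 1/(μ-λ)
W = 1/(11.8-5.8) = 1/6.00
W = 0.1667 minutes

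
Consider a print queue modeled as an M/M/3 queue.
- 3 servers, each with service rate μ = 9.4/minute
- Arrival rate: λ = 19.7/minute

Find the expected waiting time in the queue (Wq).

Traffic intensity: ρ = λ/(cμ) = 19.7/(3×9.4) = 0.6986
Since ρ = 0.6986 < 1, system is stable.
Offered load a = λ/μ = cρ = 19.7/9.4 = 2.0957
P₀ = [ Σₙ₌₀^2 aⁿ/n! + a^3/(3!(1-ρ)) ]⁻¹
Σ = a^0/0! + a^1/1! + a^2/2! = 1.0000 + 2.0957 + 2.1961 = 5.2918
a^3/(3!(1-ρ)) = 9.2048/(6 × 0.30142) = 5.0897
P₀ = 1/(5.29182 + 5.08972) = 0.09632
Lq = P₀·a^3·ρ / (3!(1-ρ)²) = 0.09632 × 9.2048 × 0.6986 / (6 × 0.09085) = 1.1363
Wq = Lq/λ = 1.1363/19.7 = 0.05768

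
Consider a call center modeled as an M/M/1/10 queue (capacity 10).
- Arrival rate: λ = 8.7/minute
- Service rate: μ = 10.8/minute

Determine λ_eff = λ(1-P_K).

ρ = λ/μ = 8.7/10.8 = 0.80556
P₀ = (1-ρ)/(1-ρ^(K+1)) = (1-0.80556)/(1-0.80556^11) = 0.1944/0.9073 = 0.2143
P_K = P₀×ρ^K = 0.21431 × 0.80556^10 = 0.21431 × 0.11507 = 0.02466
λ_eff = λ(1-P_K) = 8.7 × (1 - 0.02466) = 8.7 × 0.97534 = 8.4855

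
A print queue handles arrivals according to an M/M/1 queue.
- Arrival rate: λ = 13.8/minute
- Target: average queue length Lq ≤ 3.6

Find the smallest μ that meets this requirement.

For M/M/1: Lq = λ²/(μ(μ-λ))
Need Lq ≤ 3.6, i.e. μ(μ-λ) ≥ λ²/3.6
μ² - 13.8μ - 190.44/3.6 ≥ 0  →  μ² - 13.8μ - 52.9000 ≥ 0
Quadratic formula (positive root): μ = [λ + √(λ² + 4×52.9000)]/2
Discriminant: 190.44 + 4×52.9000 = 402.0400, √402.0400 = 20.05094
μ ≥ (13.8 + 20.05094)/2 = 16.9255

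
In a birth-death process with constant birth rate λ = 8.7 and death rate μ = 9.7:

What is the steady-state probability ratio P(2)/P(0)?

For constant rates: P(n)/P(0) = (λ/μ)^n
P(2)/P(0) = (8.7/9.7)^2 = 0.8969^2 = 0.8044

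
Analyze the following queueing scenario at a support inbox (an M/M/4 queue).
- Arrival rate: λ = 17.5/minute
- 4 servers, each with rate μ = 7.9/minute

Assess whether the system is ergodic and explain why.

Stability requires ρ = λ/(cμ) < 1
ρ = 17.5/(4 × 7.9) = 17.5/31.60 = 0.5538
Since 0.5538 < 1, the system is STABLE.
The servers are busy 55.38% of the time.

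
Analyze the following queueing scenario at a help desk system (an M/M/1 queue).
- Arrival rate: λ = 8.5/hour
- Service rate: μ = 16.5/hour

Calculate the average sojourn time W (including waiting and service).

First, compute utilization: ρ = λ/μ = 8.5/16.5 = 0.5152
For M/M/1: W = 1/(μ-λ)
W = 1/(16.5-8.5) = 1/8.00
W = 0.1250 hours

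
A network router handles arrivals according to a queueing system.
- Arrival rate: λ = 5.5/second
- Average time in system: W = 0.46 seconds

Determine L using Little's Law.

Little's Law: L = λW
L = 5.5 × 0.46 = 2.5300 packets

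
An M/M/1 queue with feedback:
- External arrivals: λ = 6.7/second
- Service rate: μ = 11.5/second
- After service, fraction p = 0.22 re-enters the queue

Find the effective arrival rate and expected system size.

Effective arrival rate: λ_eff = λ/(1-p) = 6.7/(1-0.22) = 6.7/0.78 = 8.5897
ρ = λ_eff/μ = 8.5897/11.5 = 0.74693
L = ρ/(1-ρ) = 0.74693/(1-0.74693) = 2.9515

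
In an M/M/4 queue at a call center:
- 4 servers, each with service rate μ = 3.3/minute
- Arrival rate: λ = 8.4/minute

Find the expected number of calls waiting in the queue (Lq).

Traffic intensity: ρ = λ/(cμ) = 8.4/(4×3.3) = 0.6364
Since ρ = 0.6364 < 1, system is stable.
Offered load a = λ/μ = cρ = 8.4/3.3 = 2.5455
P₀ = [ Σₙ₌₀^3 aⁿ/n! + a^4/(4!(1-ρ)) ]⁻¹
Σ = a^0/0! + a^1/1! + a^2/2! + a^3/3! = 1.00000 + 2.54545 + 3.23967 + 2.74881 = 9.5339
a^4/(4!(1-ρ)) = 41.9818/(24 × 0.36364) = 4.8104
P₀ = 1/(9.5339 + 4.8104) = 0.06971
Lq = P₀·a^4·ρ / (4!(1-ρ)²) = 0.069714 × 41.9818 × 0.63636 / (24 × 0.13223) = 0.5869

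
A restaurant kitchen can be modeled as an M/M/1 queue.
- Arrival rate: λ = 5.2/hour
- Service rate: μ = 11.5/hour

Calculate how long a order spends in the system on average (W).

First, compute utilization: ρ = λ/μ = 5.2/11.5 = 0.4522
For M/M/1: W = 1/(μ-λ)
W = 1/(11.5-5.2) = 1/6.30
W = 0.1587 hours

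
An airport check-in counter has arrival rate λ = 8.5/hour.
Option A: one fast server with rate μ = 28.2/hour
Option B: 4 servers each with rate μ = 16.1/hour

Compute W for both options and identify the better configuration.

Option A: single server μ = 28.2 (M/M/1)
  ρ_A = 8.5/28.2 = 0.3014
  W_A = 1/(μ-λ) = 1/(28.2-8.5) = 1/19.70 = 0.05076

Option B: 4 servers μ = 16.1 (M/M/4)
  ρ_B = λ/(cμ) = 8.5/(4×16.1) = 0.1320
  Offered load a = λ/μ = cρ = 8.5/16.1 = 0.5280
  P₀ = [ Σₙ₌₀^3 aⁿ/n! + a^4/(4!(1-ρ)) ]⁻¹
  Σ = a^0/0! + a^1/1! + a^2/2! + a^3/3! = 1.0000 + 0.52795 + 0.13937 + 0.024526 = 1.6918
  a^4/(4!(1-ρ)) = 0.07769/(24 × 0.8680) = 0.003729
  P₀ = 1/(1.6918 + 0.003729) = 0.5898
  Lq = P₀·a^4·ρ / (4!(1-ρ)²) = 0.58977 × 0.077691 × 0.13199 / (24 × 0.75345) = 0.0003344
  Wq_B = Lq/λ = 0.00033445/8.5 = 0.00003935
  W_B = Wq_B + 1/μ = 0.00003935 + 0.06211 = 0.06215

Since W_A = 0.05076 < W_B = 0.06215, Option A (single fast server) has the shorter time in system.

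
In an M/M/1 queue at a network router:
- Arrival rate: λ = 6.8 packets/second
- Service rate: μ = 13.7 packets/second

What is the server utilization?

Server utilization: ρ = λ/μ
ρ = 6.8/13.7 = 0.4964
The server is busy 49.64% of the time.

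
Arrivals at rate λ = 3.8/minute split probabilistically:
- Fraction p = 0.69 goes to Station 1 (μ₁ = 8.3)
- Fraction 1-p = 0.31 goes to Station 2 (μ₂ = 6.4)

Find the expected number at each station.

Effective rates: λ₁ = 3.8×0.69 = 2.622, λ₂ = 3.8×0.31 = 1.178
Station 1: ρ₁ = 2.622/8.3 = 0.3159, L₁ = ρ₁/(1-ρ₁) = 0.3159/(1-0.3159) = 0.4618
Station 2: ρ₂ = 1.178/6.4 = 0.1841, L₂ = ρ₂/(1-ρ₂) = 0.1841/(1-0.1841) = 0.2256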